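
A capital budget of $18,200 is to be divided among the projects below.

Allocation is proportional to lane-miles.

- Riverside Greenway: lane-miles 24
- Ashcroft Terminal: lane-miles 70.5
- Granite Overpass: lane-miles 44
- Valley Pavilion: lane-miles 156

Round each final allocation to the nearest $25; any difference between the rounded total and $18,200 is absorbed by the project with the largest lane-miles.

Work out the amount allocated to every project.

Riverside Greenway: $1,475 | Ashcroft Terminal: $4,350 | Granite Overpass: $2,725 | Valley Pavilion: $9,650

Sum of lane-miles: 24 + 70.5 + 44 + 156 = 294.5.
Pro-rata amounts: Riverside Greenway 1,483.19; Ashcroft Terminal 4,356.88; Granite Overpass 2,719.19; Valley Pavilion 9,640.75.
At nearest $25: Riverside Greenway $1,475; Ashcroft Terminal $4,350; Granite Overpass $2,725; Valley Pavilion $9,650. Sum = $18,200.
Sum already equals the total — no adjustment.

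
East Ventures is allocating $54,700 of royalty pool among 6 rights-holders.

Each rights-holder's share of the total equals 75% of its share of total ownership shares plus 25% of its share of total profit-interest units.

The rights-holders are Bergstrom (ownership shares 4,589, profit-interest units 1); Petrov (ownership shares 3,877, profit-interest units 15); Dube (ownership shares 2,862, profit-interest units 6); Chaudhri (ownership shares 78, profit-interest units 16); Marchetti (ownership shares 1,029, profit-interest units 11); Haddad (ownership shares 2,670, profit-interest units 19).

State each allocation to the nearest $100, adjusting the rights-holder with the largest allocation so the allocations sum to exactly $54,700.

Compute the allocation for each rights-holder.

Totals — ownership shares 15,105, profit-interest units 68.
Composite weights (75% ownership shares + 25% profit-interest units): Bergstrom 0.2315; Petrov 0.2476; Dube 0.1642; Chaudhri 0.0627; Marchetti 0.0915; Haddad 0.2024.
Pro-rata amounts: Bergstrom 12,664.77; Petrov 13,546.43; Dube 8,979.78; Chaudhri 3,429.49; Marchetti 5,006.88; Haddad 11,072.64.
Rounded to nearest $100: Bergstrom $12,700; Petrov $13,500; Dube $9,000; Chaudhri $3,400; Marchetti $5,000; Haddad $11,100. Sum = $54,700.
Sum already equals the total — no adjustment.

Bergstrom: $12,700; Petrov: $13,500; Dube: $9,000; Chaudhri: $3,400; Marchetti: $5,000; Haddad: $11,100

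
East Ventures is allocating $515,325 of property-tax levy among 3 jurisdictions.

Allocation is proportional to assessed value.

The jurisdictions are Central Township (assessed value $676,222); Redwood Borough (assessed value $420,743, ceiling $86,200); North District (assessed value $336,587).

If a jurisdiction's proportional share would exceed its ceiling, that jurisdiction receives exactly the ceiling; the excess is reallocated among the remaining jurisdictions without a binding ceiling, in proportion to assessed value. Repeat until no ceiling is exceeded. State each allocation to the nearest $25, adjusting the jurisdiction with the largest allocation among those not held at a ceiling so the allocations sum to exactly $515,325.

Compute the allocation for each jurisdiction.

Central Township: $286,525; Redwood Borough: $86,200; North District: $142,600

Assessed value total: 1,433,552.
Proportional shares (ignoring caps): Central Township 243,084.38; Redwood Borough 151,246.27; North District 120,994.35.
Cap binds for Redwood Borough ($86,200); remaining pool $429,125 reallocated over remaining assessed value 1,012,809.
Shares after redistribution: Central Township 286,513.81 → $286,525; North District 142,611.19 → $142,600.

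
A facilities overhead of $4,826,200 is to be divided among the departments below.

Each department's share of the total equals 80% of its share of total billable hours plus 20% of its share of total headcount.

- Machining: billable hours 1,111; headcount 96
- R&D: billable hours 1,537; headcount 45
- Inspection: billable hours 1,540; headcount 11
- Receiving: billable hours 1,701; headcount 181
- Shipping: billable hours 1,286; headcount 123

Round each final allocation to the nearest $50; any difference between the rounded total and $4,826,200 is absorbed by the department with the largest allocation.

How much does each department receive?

Machining: $801,050 · R&D: $922,350 · Inspection: $852,000 · Receiving: $1,298,450 · Shipping: $952,350

Totals — billable hours 7,175, headcount 456.
Combined weights (80% billable hours + 20% headcount): Machining 0.1660; R&D 0.1911; Inspection 0.1765; Receiving 0.2690; Shipping 0.1973.
Unrounded shares: Machining 801,051.84; R&D 922,333.46; Inspection 851,978.15; Receiving 1,298,462.57; Shipping 952,373.97.
At nearest $50: Machining $801,050; R&D $922,350; Inspection $852,000; Receiving $1,298,450; Shipping $952,350. Sum = $4,826,200.
Sum already equals the total — no adjustment.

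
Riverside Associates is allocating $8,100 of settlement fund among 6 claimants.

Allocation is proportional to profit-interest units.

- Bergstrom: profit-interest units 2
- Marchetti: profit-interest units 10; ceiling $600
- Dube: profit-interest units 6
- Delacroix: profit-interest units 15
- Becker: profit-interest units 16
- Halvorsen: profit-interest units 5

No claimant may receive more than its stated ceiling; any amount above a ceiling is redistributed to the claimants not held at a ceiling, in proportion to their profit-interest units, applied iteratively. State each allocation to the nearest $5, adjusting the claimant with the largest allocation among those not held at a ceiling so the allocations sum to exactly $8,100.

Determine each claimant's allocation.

Bergstrom: $340 | Marchetti: $600 | Dube: $1,025 | Delacroix: $2,555 | Becker: $2,730 | Halvorsen: $850

Profit-interest units total: 54.
Unconstrained shares: Bergstrom 300.00; Marchetti 1,500.00; Dube 900.00; Delacroix 2,250.00; Becker 2,400.00; Halvorsen 750.00.
Capped: Marchetti ($600); residual $7,500 reallocated over remaining profit-interest units 44.
Remaining shares: Bergstrom 340.91 → $340; Dube 1,022.73 → $1,025; Delacroix 2,556.82 → $2,555; Becker 2,727.27 → $2,725; Halvorsen 852.27 → $850.
Rounding difference +$5 applied to Becker → $2,730.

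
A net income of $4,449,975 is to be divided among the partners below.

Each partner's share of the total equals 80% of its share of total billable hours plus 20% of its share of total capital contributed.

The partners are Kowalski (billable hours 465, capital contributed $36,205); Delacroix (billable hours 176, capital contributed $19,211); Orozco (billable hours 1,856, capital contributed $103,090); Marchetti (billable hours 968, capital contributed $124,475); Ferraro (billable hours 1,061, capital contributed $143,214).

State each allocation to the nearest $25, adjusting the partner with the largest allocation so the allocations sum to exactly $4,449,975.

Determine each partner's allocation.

Kowalski: $441,350 · Delacroix: $178,550 · Orozco: $1,675,150 · Marchetti: $1,021,325 · Ferraro: $1,133,600

Totals — billable hours 4,526, capital contributed 426,195.
Combined weights (80% billable hours + 20% capital contributed): Kowalski 0.0992; Delacroix 0.0401; Orozco 0.3764; Marchetti 0.2295; Ferraro 0.2547.
Pro-rata amounts: Kowalski 441,355.89; Delacroix 178,552.00; Orozco 1,675,135.30; Marchetti 1,021,325.06; Ferraro 1,133,606.75.
Rounded to nearest $25: Kowalski $441,350; Delacroix $178,550; Orozco $1,675,125; Marchetti $1,021,325; Ferraro $1,133,600. Sum = $4,449,950.
Difference $4,449,975 − $4,449,950 = +$25 applied to largest allocation (Orozco): Orozco becomes $1,675,150.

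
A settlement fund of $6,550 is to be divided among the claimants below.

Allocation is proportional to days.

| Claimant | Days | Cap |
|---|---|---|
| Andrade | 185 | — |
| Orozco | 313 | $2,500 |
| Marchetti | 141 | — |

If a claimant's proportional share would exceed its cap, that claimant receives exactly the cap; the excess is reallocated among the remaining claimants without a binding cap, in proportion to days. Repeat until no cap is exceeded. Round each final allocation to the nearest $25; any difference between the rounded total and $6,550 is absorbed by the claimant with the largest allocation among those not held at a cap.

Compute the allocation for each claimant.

Andrade: $2,300 · Orozco: $2,500 · Marchetti: $1,750

Total days = 639.
Unconstrained shares: Andrade 1,896.32; Orozco 3,208.37; Marchetti 1,445.31.
Capped: Orozco ($2,500); remaining pool $4,050 reallocated over remaining days 326.
Redistributed shares: Andrade 2,298.31 → $2,300; Marchetti 1,751.69 → $1,750.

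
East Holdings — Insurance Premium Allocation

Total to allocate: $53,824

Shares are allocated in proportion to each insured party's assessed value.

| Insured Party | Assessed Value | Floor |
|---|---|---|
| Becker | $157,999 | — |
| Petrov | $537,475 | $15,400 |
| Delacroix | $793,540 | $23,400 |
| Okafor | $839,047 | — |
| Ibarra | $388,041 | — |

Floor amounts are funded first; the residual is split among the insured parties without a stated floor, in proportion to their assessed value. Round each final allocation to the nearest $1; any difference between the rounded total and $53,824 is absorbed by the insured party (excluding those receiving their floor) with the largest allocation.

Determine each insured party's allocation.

Fund the minimums — Petrov $15,400; Delacroix $23,400. Residual $15,024.
Residual split over remaining assessed value 1,385,087: Becker 1,713.81 → $1,714; Okafor 9,101.12 → $9,101; Ibarra 4,209.07 → $4,209.

Becker: $1,714 · Petrov: $15,400 · Delacroix: $23,400 · Okafor: $9,101 · Ibarra: $4,209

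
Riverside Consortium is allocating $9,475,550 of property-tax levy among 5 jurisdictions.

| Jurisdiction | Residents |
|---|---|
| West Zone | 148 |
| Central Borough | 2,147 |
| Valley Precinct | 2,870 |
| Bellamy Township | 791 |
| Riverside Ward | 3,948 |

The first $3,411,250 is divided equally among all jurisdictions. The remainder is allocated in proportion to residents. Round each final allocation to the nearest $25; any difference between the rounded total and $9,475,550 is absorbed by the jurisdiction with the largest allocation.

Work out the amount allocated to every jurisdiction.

First tranche $3,411,250 split equally: $682,250 each.
Remainder $6,064,300 by residents (total 9,904): West Zone 90,621.61 → $90,625; Central Borough 1,314,625.62 → $1,314,625; Valley Precinct 1,757,324.41 → $1,757,325; Bellamy Township 484,335.75 → $484,325; Riverside Ward 2,417,392.61 → $2,417,400.
Totals: West Zone $682,250 + $90,625 = $772,875; Central Borough $682,250 + $1,314,625 = $1,996,875; Valley Precinct $682,250 + $1,757,325 = $2,439,575; Bellamy Township $682,250 + $484,325 = $1,166,575; Riverside Ward $682,250 + $2,417,400 = $3,099,650.

West Zone: $772,875 | Central Borough: $1,996,875 | Valley Precinct: $2,439,575 | Bellamy Township: $1,166,575 | Riverside Ward: $3,099,650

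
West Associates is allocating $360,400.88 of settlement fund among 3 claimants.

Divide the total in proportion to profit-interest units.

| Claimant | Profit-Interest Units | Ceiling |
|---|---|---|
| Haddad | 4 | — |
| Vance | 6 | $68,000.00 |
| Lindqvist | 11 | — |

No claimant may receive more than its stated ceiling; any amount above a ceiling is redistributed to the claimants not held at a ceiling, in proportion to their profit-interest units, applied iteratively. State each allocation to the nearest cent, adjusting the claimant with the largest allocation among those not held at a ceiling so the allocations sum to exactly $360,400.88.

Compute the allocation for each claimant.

Haddad: $77,973.57; Vance: $68,000.00; Lindqvist: $214,427.31

Sum of profit-interest units: 21.
Pro-rata shares before constraints: Haddad 68,647.7867; Vance 102,971.6800; Lindqvist 188,781.4133.
Cap binds for Vance ($68,000.00); residual $292,400.88 reallocated over remaining profit-interest units 15.
Redistributed shares: Haddad 77,973.5680 → $77,973.57; Lindqvist 214,427.3120 → $214,427.31.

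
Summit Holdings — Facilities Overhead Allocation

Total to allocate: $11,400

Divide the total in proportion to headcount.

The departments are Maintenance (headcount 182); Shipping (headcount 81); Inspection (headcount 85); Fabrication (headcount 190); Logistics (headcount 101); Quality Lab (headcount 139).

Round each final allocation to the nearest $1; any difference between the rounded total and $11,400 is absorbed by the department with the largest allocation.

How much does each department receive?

Combined headcount = 778.
Unrounded shares: Maintenance 182/778 × $11,400 = 2,666.84; Shipping 81/778 × $11,400 = 1,186.89; Inspection 85/778 × $11,400 = 1,245.501; Fabrication 190/778 × $11,400 = 2,784.06; Logistics 101/778 × $11,400 = 1,479.95; Quality Lab 139/778 × $11,400 = 2,036.76.
At nearest $1: Maintenance $2,667; Shipping $1,187; Inspection $1,246; Fabrication $2,784; Logistics $1,480; Quality Lab $2,037. Sum = $11,401.
Difference $11,400 − $11,401 = −$1 applied to largest allocation (Fabrication): Fabrication becomes $2,783.

Maintenance: $2,667; Shipping: $1,187; Inspection: $1,246; Fabrication: $2,783; Logistics: $1,480; Quality Lab: $2,037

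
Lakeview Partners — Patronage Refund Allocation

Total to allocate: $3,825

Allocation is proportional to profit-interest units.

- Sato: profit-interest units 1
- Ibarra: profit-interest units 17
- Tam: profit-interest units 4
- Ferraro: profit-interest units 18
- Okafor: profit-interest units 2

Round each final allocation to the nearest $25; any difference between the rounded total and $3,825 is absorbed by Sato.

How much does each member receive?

Sato: $75; Ibarra: $1,550; Tam: $375; Ferraro: $1,650; Okafor: $175

Sum of profit-interest units: 42.
Unrounded shares: Sato 1/42 × $3,825 = 91.07; Ibarra 17/42 × $3,825 = 1,548.21; Tam 4/42 × $3,825 = 364.29; Ferraro 18/42 × $3,825 = 1,639.29; Okafor 2/42 × $3,825 = 182.14.
After rounding ($25): Sato $100; Ibarra $1,550; Tam $375; Ferraro $1,650; Okafor $175. Sum = $3,850.
Difference $3,825 − $3,850 = −$25 applied to Sato: Sato becomes $75.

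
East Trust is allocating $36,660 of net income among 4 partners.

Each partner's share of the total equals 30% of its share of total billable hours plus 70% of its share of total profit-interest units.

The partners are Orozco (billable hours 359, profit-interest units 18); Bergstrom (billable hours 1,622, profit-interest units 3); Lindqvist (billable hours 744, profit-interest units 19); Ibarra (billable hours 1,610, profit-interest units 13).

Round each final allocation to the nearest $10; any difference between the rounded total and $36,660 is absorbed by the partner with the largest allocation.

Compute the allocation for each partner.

Orozco: $9,630; Bergstrom: $5,570; Lindqvist: $11,080; Ibarra: $10,380

Billable hours total 4,335; profit-interest units total 53.
Composite weights (30% billable hours + 70% profit-interest units): Orozco 0.2626; Bergstrom 0.1519; Lindqvist 0.3024; Ibarra 0.2831.
Pro-rata amounts: Orozco 9,626.19; Bergstrom 5,567.62; Lindqvist 11,087.13; Ibarra 10,379.06.
At nearest $10: Orozco $9,630; Bergstrom $5,570; Lindqvist $11,090; Ibarra $10,380. Sum = $36,670.
Difference $36,660 − $36,670 = −$10 applied to largest allocation (Lindqvist): Lindqvist becomes $11,080.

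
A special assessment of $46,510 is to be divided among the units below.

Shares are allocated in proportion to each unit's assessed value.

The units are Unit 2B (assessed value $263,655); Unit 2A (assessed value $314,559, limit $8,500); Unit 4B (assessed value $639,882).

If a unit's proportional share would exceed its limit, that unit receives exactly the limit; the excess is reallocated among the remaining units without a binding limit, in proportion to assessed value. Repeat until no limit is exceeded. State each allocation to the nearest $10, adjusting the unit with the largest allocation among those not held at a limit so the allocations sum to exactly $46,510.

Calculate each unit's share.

Combined assessed value = 1,218,096.
Proportional shares (ignoring caps): Unit 2B 10,067.02; Unit 2A 12,010.66; Unit 4B 24,432.32.
Cap binds for Unit 2A ($8,500); residual $38,010 reallocated over remaining assessed value 903,537.
Redistributed shares: Unit 2B 11,091.44 → $11,090; Unit 4B 26,918.56 → $26,920.

Unit 2B: $11,090 · Unit 2A: $8,500 · Unit 4B: $26,920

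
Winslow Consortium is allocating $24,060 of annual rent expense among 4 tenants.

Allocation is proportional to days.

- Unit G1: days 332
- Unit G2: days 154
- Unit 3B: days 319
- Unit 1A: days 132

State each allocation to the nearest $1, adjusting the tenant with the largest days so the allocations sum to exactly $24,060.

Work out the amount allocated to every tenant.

Total days = 332 + 154 + 319 + 132 = 937.
Raw shares: Unit G1 8,524.99; Unit G2 3,954.36; Unit 3B 8,191.18; Unit 1A 3,389.46.
After rounding ($1): Unit G1 $8,525; Unit G2 $3,954; Unit 3B $8,191; Unit 1A $3,389. Sum = $24,059.
Difference $24,060 − $24,059 = +$1 applied to largest days (Unit G1): Unit G1 becomes $8,526.

Unit G1: $8,526 | Unit G2: $3,954 | Unit 3B: $8,191 | Unit 1A: $3,389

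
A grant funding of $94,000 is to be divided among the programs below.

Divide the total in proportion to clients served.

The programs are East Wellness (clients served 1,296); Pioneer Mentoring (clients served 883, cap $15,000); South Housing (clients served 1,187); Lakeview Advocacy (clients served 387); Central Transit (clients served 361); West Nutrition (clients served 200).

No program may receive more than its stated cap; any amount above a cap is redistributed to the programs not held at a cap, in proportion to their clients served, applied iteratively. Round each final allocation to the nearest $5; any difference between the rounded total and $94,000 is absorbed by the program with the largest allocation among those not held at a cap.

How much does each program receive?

East Wellness: $29,845 · Pioneer Mentoring: $15,000 · South Housing: $27,330 · Lakeview Advocacy: $8,910 · Central Transit: $8,310 · West Nutrition: $4,605

Clients served total: 4,314.
Pro-rata shares before constraints: East Wellness 28,239.22; Pioneer Mentoring 19,240.15; South Housing 25,864.16; Lakeview Advocacy 8,432.55; Central Transit 7,866.02; West Nutrition 4,357.90.
Capped: Pioneer Mentoring ($15,000); residual $79,000 reallocated over remaining clients served 3,431.
Remaining shares: East Wellness 29,840.86 → $29,840; South Housing 27,331.10 → $27,330; Lakeview Advocacy 8,910.81 → $8,910; Central Transit 8,312.15 → $8,310; West Nutrition 4,605.07 → $4,605.
Rounding difference +$5 applied to East Wellness → $29,845.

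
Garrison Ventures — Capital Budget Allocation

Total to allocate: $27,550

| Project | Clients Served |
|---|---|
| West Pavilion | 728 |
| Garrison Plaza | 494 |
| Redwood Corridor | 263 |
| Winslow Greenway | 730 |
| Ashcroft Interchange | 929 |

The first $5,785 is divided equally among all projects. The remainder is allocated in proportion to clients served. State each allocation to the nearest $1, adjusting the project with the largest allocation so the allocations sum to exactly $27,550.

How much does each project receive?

First tranche $5,785 split equally: $1,157 each.
Remainder $21,765 by clients served (total 3,144): West Pavilion 5,039.73 → $5,040; Garrison Plaza 3,419.82 → $3,420; Redwood Corridor 1,820.67 → $1,821; Winslow Greenway 5,053.58 → $5,054; Ashcroft Interchange 6,431.20 → $6,431.
Rounding difference −$1 on remainder applied to Ashcroft Interchange.
Totals: West Pavilion $1,157 + $5,040 = $6,197; Garrison Plaza $1,157 + $3,420 = $4,577; Redwood Corridor $1,157 + $1,821 = $2,978; Winslow Greenway $1,157 + $5,054 = $6,211; Ashcroft Interchange $1,157 + $6,430 = $7,587.

West Pavilion: $6,197; Garrison Plaza: $4,577; Redwood Corridor: $2,978; Winslow Greenway: $6,211; Ashcroft Interchange: $7,587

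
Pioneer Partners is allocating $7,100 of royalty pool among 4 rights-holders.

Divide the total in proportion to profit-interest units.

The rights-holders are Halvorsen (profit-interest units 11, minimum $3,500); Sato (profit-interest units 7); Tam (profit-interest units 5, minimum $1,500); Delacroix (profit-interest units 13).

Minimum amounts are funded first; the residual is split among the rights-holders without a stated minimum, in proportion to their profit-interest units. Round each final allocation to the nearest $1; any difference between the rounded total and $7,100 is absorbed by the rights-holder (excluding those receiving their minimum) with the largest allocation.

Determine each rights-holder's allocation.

Halvorsen: $3,500 | Sato: $735 | Tam: $1,500 | Delacroix: $1,365

Guaranteed amounts: Halvorsen $3,500; Tam $1,500. Residual $2,100.
Residual split over remaining profit-interest units 20: Sato 735.00 → $735; Delacroix 1,365.00 → $1,365.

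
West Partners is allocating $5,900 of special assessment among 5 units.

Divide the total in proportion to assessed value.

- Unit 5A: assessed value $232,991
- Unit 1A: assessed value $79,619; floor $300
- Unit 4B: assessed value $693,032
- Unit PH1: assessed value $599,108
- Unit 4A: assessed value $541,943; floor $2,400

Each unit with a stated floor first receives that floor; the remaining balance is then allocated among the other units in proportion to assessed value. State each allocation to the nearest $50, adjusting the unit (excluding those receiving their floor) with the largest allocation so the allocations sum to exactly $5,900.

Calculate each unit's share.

Unit 5A: $500; Unit 1A: $300; Unit 4B: $1,450; Unit PH1: $1,250; Unit 4A: $2,400

Minimums first: Unit 1A $300; Unit 4A $2,400. Remaining pool $3,200.
Remaining pool split over remaining assessed value 1,525,131: Unit 5A 488.86 → $500; Unit 4B 1,454.11 → $1,450; Unit PH1 1,257.04 → $1,250.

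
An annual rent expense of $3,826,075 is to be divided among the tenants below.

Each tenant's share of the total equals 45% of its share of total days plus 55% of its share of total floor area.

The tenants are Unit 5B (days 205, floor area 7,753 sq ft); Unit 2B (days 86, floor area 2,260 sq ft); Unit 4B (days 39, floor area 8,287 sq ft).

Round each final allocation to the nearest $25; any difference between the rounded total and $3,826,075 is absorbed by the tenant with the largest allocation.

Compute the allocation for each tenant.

Totals — days 330, floor area 18,300.
Blended shares (45% days + 55% floor area): Unit 5B 0.5126; Unit 2B 0.1852; Unit 4B 0.3022.
Unrounded shares: Unit 5B 1,961,089.62; Unit 2B 708,574.64; Unit 4B 1,156,410.74.
Rounded to nearest $25: Unit 5B $1,961,100; Unit 2B $708,575; Unit 4B $1,156,400. Sum = $3,826,075.
Rounded total matches; no reconciliation needed.

Unit 5B: $1,961,100; Unit 2B: $708,575; Unit 4B: $1,156,400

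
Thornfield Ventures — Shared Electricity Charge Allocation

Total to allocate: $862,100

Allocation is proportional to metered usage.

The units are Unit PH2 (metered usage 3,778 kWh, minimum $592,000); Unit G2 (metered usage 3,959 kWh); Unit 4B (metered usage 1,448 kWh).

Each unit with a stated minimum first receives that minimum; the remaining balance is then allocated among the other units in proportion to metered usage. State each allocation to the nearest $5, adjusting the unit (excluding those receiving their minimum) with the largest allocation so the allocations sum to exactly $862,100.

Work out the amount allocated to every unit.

Guaranteed amounts: Unit PH2 $592,000. Residual $270,100.
Residual split over remaining metered usage 5,407: Unit G2 197,766.95 → $197,765; Unit 4B 72,333.05 → $72,335.

Unit PH2: $592,000 · Unit G2: $197,765 · Unit 4B: $72,335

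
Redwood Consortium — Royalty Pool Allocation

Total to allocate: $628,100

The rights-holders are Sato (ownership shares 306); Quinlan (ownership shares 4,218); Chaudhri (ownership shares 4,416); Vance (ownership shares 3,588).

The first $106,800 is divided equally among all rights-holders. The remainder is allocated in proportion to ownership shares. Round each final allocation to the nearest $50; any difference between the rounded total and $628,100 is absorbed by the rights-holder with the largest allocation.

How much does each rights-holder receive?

Sato: $39,450 · Quinlan: $202,200 · Chaudhri: $210,450 · Vance: $176,000

$106,800 shared equally gives $26,700 per rights-holder.
Remainder $521,300 by ownership shares (total 12,528): Sato 12,732.90 → $12,750; Quinlan 175,514.32 → $175,500; Chaudhri 183,753.26 → $183,750; Vance 149,299.52 → $149,300.
Totals: Sato $26,700 + $12,750 = $39,450; Quinlan $26,700 + $175,500 = $202,200; Chaudhri $26,700 + $183,750 = $210,450; Vance $26,700 + $149,300 = $176,000.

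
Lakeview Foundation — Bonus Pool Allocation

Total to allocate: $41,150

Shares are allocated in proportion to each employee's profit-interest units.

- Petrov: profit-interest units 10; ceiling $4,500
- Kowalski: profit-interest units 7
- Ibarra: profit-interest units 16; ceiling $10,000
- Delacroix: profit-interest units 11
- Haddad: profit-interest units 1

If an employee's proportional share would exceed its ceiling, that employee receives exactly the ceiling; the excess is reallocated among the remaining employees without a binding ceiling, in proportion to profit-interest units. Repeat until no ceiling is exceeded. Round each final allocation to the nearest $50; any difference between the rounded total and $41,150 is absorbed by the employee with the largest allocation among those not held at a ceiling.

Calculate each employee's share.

Total profit-interest units = 45.
Proportional shares (ignoring caps): Petrov 9,144.44; Kowalski 6,401.11; Ibarra 14,631.11; Delacroix 10,058.89; Haddad 914.44.
Held at cap: Petrov ($4,500), Ibarra ($10,000); balance $26,650 reallocated over remaining profit-interest units 19.
Shares after redistribution: Kowalski 9,818.42 → $9,800; Delacroix 15,428.95 → $15,450; Haddad 1,402.63 → $1,400.

Petrov: $4,500 · Kowalski: $9,800 · Ibarra: $10,000 · Delacroix: $15,450 · Haddad: $1,400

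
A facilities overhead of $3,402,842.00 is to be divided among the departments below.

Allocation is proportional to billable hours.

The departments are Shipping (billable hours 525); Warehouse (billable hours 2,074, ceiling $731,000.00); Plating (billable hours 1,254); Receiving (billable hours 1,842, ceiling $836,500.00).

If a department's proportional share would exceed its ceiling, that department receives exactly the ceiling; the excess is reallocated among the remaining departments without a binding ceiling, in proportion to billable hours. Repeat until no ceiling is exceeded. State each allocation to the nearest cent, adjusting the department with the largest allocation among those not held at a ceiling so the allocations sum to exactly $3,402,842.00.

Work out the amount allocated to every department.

Total billable hours = 5,695.
Unconstrained shares: Shipping 313,694.8288; Warehouse 1,239,243.9522; Plating 749,282.5054; Receiving 1,100,620.7136.
Capped: Warehouse ($731,000.00), Receiving ($836,500.00); balance $1,835,342.00 reallocated over remaining billable hours 1,779.
Shares after redistribution: Shipping 541,627.0658 → $541,627.07; Plating 1,293,714.9342 → $1,293,714.93.

Shipping: $541,627.07 | Warehouse: $731,000.00 | Plating: $1,293,714.93 | Receiving: $836,500.00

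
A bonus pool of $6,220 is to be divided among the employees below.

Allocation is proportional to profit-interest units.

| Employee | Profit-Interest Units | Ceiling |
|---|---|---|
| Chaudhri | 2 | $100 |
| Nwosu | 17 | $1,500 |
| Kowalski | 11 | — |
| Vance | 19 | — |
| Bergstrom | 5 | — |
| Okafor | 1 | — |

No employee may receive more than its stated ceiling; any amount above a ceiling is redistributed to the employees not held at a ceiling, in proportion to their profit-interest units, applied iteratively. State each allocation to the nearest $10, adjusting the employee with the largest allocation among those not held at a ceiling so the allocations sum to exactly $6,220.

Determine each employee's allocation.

Chaudhri: $100; Nwosu: $1,500; Kowalski: $1,410; Vance: $2,440; Bergstrom: $640; Okafor: $130

Profit-interest units total: 55.
Unconstrained shares: Chaudhri 226.18; Nwosu 1,922.55; Kowalski 1,244.00; Vance 2,148.73; Bergstrom 565.45; Okafor 113.09.
Held at cap: Chaudhri ($100), Nwosu ($1,500); residual $4,620 reallocated over remaining profit-interest units 36.
Shares after redistribution: Kowalski 1,411.67 → $1,410; Vance 2,438.33 → $2,440; Bergstrom 641.67 → $640; Okafor 128.33 → $130.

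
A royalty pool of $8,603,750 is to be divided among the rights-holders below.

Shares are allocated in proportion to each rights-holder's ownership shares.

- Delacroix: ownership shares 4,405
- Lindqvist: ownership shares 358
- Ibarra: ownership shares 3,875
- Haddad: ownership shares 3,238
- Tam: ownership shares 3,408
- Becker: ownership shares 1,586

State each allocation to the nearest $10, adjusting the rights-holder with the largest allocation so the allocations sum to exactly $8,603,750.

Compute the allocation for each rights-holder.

Delacroix: $2,246,570; Lindqvist: $182,580; Ibarra: $1,976,260; Haddad: $1,651,390; Tam: $1,738,090; Becker: $808,860

Combined ownership shares = 16,870.
Raw shares: Delacroix 4,405/16,870 × $8,603,750 = 2,246,563.06; Lindqvist 358/16,870 × $8,603,750 = 182,581.06; Ibarra 3,875/16,870 × $8,603,750 = 1,976,261.48; Haddad 3,238/16,870 × $8,603,750 = 1,651,389.60; Tam 3,408/16,870 × $8,603,750 = 1,738,090.10; Becker 1,586/16,870 × $8,603,750 = 808,864.70.
Rounded to nearest $10: Delacroix $2,246,560; Lindqvist $182,580; Ibarra $1,976,260; Haddad $1,651,390; Tam $1,738,090; Becker $808,860. Sum = $8,603,740.
Difference $8,603,750 − $8,603,740 = +$10 applied to largest allocation (Delacroix): Delacroix becomes $2,246,570.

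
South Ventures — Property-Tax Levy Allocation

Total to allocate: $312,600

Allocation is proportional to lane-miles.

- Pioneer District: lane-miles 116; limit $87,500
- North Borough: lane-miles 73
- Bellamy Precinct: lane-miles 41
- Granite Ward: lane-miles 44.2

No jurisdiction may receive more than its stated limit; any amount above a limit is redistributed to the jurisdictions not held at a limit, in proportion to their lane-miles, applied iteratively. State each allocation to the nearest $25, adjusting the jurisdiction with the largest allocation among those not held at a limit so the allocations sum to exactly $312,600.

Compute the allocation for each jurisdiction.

Lane-miles total: 274.2.
Proportional shares (ignoring caps): Pioneer District 132,245.08; North Borough 83,223.19; Bellamy Precinct 46,741.79; Granite Ward 50,389.93.
Held at cap: Pioneer District ($87,500); residual $225,100 reallocated over remaining lane-miles 158.2.
Shares after redistribution: North Borough 103,870.42 → $103,875; Bellamy Precinct 58,338.18 → $58,350; Granite Ward 62,891.40 → $62,900.
Rounding difference −$25 applied to North Borough → $103,850.

Pioneer District: $87,500 · North Borough: $103,850 · Bellamy Precinct: $58,350 · Granite Ward: $62,900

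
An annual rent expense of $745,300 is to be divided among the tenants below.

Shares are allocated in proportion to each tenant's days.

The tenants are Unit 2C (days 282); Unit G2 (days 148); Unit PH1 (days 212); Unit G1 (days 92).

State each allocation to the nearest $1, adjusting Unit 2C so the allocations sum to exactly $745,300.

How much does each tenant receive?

Combined days = 734.
Pro-rata amounts: Unit 2C 282/734 × $745,300 = 286,341.42; Unit G2 148/734 × $745,300 = 150,278.47; Unit PH1 212/734 × $745,300 = 215,263.76; Unit G1 92/734 × $745,300 = 93,416.35.
At nearest $1: Unit 2C $286,341; Unit G2 $150,278; Unit PH1 $215,264; Unit G1 $93,416. Sum = $745,299.
Difference $745,300 − $745,299 = +$1 applied to Unit 2C: Unit 2C becomes $286,342.

Unit 2C: $286,342 · Unit G2: $150,278 · Unit PH1: $215,264 · Unit G1: $93,416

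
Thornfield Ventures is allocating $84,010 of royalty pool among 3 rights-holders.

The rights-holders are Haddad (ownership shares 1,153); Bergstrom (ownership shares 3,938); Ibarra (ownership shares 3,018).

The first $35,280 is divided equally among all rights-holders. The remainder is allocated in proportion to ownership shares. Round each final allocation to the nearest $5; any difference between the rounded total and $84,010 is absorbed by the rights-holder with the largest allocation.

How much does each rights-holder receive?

Haddad: $18,690 | Bergstrom: $35,425 | Ibarra: $29,895

$35,280 shared equally gives $11,760 per rights-holder.
Remainder $48,730 by ownership shares (total 8,109): Haddad 6,928.81 → $6,930; Bergstrom 23,664.91 → $23,665; Ibarra 18,136.29 → $18,135.
Totals: Haddad $11,760 + $6,930 = $18,690; Bergstrom $11,760 + $23,665 = $35,425; Ibarra $11,760 + $18,135 = $29,895.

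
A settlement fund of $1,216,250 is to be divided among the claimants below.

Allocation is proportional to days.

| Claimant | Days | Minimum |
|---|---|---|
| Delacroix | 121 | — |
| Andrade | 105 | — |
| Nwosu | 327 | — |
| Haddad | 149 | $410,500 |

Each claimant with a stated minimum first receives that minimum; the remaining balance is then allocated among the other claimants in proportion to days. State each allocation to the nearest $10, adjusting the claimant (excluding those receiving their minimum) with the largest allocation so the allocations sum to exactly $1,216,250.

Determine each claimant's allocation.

Delacroix: $176,300 | Andrade: $152,990 | Nwosu: $476,460 | Haddad: $410,500

Guaranteed amounts: Haddad $410,500. Residual $805,750.
Residual split over remaining days 553: Delacroix 176,303.35 → $176,300; Andrade 152,990.51 → $152,990; Nwosu 476,456.15 → $476,460.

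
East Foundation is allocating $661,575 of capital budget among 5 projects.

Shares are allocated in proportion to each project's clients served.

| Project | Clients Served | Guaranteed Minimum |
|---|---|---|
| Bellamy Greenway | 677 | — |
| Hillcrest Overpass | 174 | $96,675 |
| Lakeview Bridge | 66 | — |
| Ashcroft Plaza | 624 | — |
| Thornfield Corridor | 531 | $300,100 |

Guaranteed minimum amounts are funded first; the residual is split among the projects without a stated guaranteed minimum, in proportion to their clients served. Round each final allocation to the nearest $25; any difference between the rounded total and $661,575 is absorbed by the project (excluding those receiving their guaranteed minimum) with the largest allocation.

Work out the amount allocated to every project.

Bellamy Greenway: $131,150 | Hillcrest Overpass: $96,675 | Lakeview Bridge: $12,775 | Ashcroft Plaza: $120,875 | Thornfield Corridor: $300,100

Fund the minimums — Hillcrest Overpass $96,675; Thornfield Corridor $300,100. Balance $264,800.
Balance split over remaining clients served 1,367: Bellamy Greenway 131,140.89 → $131,150; Lakeview Bridge 12,784.78 → $12,775; Ashcroft Plaza 120,874.32 → $120,875.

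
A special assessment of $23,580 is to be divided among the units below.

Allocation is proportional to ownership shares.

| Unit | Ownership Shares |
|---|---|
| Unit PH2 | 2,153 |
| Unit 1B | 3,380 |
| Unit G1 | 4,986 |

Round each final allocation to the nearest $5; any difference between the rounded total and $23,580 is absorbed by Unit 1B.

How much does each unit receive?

Unit PH2: $4,825 | Unit 1B: $7,580 | Unit G1: $11,175

Total ownership shares = 10,519.
Unrounded shares: Unit PH2 2,153/10,519 × $23,580 = 4,826.29; Unit 1B 3,380/10,519 × $23,580 = 7,576.80; Unit G1 4,986/10,519 × $23,580 = 11,176.91.
At nearest $5: Unit PH2 $4,825; Unit 1B $7,575; Unit G1 $11,175. Sum = $23,575.
Difference $23,580 − $23,575 = +$5 applied to Unit 1B: Unit 1B becomes $7,580.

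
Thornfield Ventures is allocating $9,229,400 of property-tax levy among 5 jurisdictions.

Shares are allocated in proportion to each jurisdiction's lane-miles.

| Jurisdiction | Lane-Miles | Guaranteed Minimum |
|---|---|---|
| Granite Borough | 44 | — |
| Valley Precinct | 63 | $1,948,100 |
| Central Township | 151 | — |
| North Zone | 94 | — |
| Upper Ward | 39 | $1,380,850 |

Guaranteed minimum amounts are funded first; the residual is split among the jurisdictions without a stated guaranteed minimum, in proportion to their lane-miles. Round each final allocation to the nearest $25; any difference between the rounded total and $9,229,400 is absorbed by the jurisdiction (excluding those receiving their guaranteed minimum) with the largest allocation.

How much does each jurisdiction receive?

Granite Borough: $898,350 | Valley Precinct: $1,948,100 | Central Township: $3,082,925 | North Zone: $1,919,175 | Upper Ward: $1,380,850

Minimums first: Valley Precinct $1,948,100; Upper Ward $1,380,850. Balance $5,900,450.
Balance split over remaining lane-miles 289: Granite Borough 898,338.41 → $898,350; Central Township 3,082,934.08 → $3,082,925; North Zone 1,919,177.51 → $1,919,175.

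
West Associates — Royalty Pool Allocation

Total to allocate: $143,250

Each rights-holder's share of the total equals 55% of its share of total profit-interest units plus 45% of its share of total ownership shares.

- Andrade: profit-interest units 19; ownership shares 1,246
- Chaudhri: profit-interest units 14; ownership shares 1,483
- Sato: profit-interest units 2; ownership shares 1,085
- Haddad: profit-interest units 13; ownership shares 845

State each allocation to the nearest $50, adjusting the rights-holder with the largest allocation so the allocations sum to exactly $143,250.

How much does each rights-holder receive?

Totals — profit-interest units 48, ownership shares 4,659.
Composite weights (55% profit-interest units + 45% ownership shares): Andrade 0.3381; Chaudhri 0.3037; Sato 0.1277; Haddad 0.2306.
Pro-rata amounts: Andrade 48,426.53; Chaudhri 43,498.66; Sato 18,295.01; Haddad 33,029.81.
After rounding ($50): Andrade $48,450; Chaudhri $43,500; Sato $18,300; Haddad $33,050. Sum = $143,300.
Difference $143,250 − $143,300 = −$50 applied to largest allocation (Andrade): Andrade becomes $48,400.

Andrade: $48,400 | Chaudhri: $43,500 | Sato: $18,300 | Haddad: $33,050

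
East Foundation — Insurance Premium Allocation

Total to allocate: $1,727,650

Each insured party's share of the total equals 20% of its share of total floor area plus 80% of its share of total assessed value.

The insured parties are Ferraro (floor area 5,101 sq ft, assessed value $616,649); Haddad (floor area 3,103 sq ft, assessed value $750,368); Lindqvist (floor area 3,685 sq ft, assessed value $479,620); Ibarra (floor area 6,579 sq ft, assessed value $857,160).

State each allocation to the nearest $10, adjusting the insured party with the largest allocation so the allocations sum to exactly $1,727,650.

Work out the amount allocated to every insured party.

Totals — floor area 18,468, assessed value 2,703,797.
Blended shares (20% floor area + 80% assessed value): Ferraro 0.2377; Haddad 0.2556; Lindqvist 0.1818; Ibarra 0.3249.
Unrounded shares: Ferraro 410,655.03; Haddad 441,627.26; Lindqvist 314,116.02; Ibarra 561,251.70.
After rounding ($10): Ferraro $410,660; Haddad $441,630; Lindqvist $314,120; Ibarra $561,250. Sum = $1,727,660.
Difference $1,727,650 − $1,727,660 = −$10 applied to largest allocation (Ibarra): Ibarra becomes $561,240.

Ferraro: $410,660; Haddad: $441,630; Lindqvist: $314,120; Ibarra: $561,240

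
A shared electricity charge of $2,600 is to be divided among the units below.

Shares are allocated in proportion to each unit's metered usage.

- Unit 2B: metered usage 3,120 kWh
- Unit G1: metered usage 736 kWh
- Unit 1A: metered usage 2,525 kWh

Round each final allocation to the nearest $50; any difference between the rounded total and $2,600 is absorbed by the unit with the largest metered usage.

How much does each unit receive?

Unit 2B: $1,250 | Unit G1: $300 | Unit 1A: $1,050

Total metered usage = 3,120 + 736 + 2,525 = 6,381.
Unrounded shares: Unit 2B 1,271.27; Unit G1 299.89; Unit 1A 1,028.84.
At nearest $50: Unit 2B $1,250; Unit G1 $300; Unit 1A $1,050. Sum = $2,600.
No rounding difference to absorb.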